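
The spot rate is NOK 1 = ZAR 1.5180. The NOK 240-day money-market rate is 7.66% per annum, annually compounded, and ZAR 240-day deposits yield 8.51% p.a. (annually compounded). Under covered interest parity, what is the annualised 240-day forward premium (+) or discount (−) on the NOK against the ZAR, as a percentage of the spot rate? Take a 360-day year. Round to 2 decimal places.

+0.79%

T = 240/360 years.
CIP forward (ZAR per NOK) = 1.518 × 1.0559577/1.050436 = 1.5259795.
Annualised premium = (F − S)/S × (1/T) = (1.5259795 − 1.518)/1.518 ÷ (240/360) = 0.79%.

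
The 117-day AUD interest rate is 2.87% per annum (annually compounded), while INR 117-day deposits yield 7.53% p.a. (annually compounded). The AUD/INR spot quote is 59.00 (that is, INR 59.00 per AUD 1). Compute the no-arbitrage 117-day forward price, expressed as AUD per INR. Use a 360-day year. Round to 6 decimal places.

T = 117/360 years.
Growth of 1 INR over T: (1 + 0.0753)^(117/360) = 1.0238755.
AUD accumulates by (1 + 0.0287)^(117/360) = 1.0092386.
Forward (INR per AUD) = 59.0 × 1.0238755 / 1.0092386 = 59.85567.
Quoted the other way: 1/59.85567 = 0.016707 AUD per INR.

0.016707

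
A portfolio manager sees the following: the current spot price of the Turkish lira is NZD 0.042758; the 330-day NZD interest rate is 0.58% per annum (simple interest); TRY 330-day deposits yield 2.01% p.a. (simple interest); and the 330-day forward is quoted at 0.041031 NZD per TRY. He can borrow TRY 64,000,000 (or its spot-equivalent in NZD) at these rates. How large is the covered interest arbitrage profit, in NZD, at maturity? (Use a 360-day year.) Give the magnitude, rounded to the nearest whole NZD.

T = 330/360 years.
Invest the TRY and cover forward: 64,000,000 × 1.018425 × 0.041031 = NZD 2,674,367.76.
Convert at spot and invest in NZD: 64,000,000 × 0.042758 × 1.005316667 = NZD 2,751,061.12.
The quoted forward undervalues TRY, so borrow TRY, convert to NZD at spot, deposit the NZD at 0.58%, and buy TRY forward at 0.041031 to cover the loan.
Profit = 2,751,061.12 − 2,674,367.76 = NZD 76,693.

NZD 76,693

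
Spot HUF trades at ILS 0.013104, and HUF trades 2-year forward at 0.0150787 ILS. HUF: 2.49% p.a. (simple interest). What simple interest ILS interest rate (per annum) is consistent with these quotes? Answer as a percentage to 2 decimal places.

10.40%

T = 2 years.
CIP gives F = S · g_ILS/g_HUF, so g_ILS/g_HUF = 0.0150787/0.013104 = 1.1506944.
The HUF side grows by 1 + 0.0249×2 = 1.049800.
So the ILS growth factor = 1.207999.
(1.207999 − 1)/T = 0.104000, i.e. 10.40%.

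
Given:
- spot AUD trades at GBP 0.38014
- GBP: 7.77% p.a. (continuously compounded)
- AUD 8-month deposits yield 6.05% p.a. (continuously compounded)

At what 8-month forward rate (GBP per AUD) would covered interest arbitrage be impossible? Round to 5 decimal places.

0.38452

T = 8/12 years.
Growth of 1 GBP over T: e^(0.0777×8/12) = 1.0531651.
AUD accumulates by e^(0.0605×8/12) = 1.0411578.
CIP: F = S · (grow GBP)/(grow AUD) = 0.38014 × 1.0531651/1.0411578 = 0.3845240 GBP per AUD.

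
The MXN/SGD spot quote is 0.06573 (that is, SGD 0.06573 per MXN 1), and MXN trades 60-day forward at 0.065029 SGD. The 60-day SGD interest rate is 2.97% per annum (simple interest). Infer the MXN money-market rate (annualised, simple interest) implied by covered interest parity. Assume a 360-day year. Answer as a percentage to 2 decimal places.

T = 60/360 years.
F/S = 0.065029/0.06573 = 0.9893352 = (growth of SGD) / (growth of MXN).
SGD growth factor: 1 + 0.0297×60/360 = 1.004950.
That pins the MXN growth at 1.0157831.
(1.0157831 − 1)/T = 0.094699, i.e. 9.47%.

9.47%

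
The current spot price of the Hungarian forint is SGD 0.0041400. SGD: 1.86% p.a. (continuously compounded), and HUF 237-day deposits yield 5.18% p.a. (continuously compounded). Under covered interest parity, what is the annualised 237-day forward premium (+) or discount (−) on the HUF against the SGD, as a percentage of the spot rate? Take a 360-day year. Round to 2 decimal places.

-3.28%

T = 237/360 years.
F = S · g_SGD/g_HUF = 0.00414 × 1.0123203/1.0346898 = 0.0040504952.
(F − S)/S ÷ T = (0.0040504952 − 0.00414)/0.00414/(237/360) = -0.032840 → -3.28%.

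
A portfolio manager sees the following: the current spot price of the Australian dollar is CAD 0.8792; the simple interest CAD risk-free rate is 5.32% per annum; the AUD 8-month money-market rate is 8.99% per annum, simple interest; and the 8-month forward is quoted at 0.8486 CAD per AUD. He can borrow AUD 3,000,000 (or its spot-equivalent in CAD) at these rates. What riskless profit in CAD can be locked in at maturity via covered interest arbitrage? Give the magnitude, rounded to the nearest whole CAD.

CAD 32,769

T = 8/12 years.
Keep in AUD, deliver into the forward: 3,000,000·1.059933333·0.8486 = CAD 2,698,378.28.
Swap to CAD now, deposit: 3,000,000·0.8792·1.035466667 = CAD 2,731,146.88.
The quoted forward undervalues AUD, so borrow AUD, convert to CAD at spot, deposit the CAD at 5.32%, and buy AUD forward at 0.8486 to cover the loan.
The gap between the two covered legs is CAD 32,769.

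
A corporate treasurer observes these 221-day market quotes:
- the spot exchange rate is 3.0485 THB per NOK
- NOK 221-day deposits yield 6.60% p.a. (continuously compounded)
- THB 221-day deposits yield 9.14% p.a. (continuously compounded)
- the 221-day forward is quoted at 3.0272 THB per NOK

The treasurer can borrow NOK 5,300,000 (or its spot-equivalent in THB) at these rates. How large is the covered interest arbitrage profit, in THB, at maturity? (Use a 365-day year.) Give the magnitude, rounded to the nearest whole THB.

T = 221/365 years.
Invest the NOK and cover forward: 5,300,000 × 1.0407708534 × 3.0272 = THB 16,698,294.10.
Convert at spot and invest in THB: 5,300,000 × 3.0485 × 1.0569007682 = THB 17,076,398.56.
The quoted forward undervalues NOK, so borrow NOK, convert to THB at spot, deposit the THB at 9.14%, and buy NOK forward at 3.0272 to cover the loan.
The gap between the two covered legs is THB 378,104.

THB 378,104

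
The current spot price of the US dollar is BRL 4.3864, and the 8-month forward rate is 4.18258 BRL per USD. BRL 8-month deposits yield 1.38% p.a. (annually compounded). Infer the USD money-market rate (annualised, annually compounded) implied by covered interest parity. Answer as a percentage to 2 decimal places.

T = 8/12 years.
F/S = 4.18258/4.3864 = 0.9535336 = (growth of BRL) / (growth of USD).
BRL growth factor: (1 + 0.0138)^(8/12) = 1.009179.
That pins the USD growth at 1.058357.
r = 1.058357^(12/8) − 1 = 0.088800 → 8.88%.

8.88%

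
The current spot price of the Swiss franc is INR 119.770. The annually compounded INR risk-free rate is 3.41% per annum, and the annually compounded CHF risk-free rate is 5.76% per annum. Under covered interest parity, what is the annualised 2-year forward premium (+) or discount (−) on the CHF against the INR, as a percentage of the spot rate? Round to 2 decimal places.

T = 2 years.
CIP forward (INR per CHF) = 119.77 × 1.0693628/1.1185178 = 114.506522.
Annualised premium = (F − S)/S × (1/T) = (114.506522 − 119.77)/119.77 ÷ 2 = -2.20%.

-2.20%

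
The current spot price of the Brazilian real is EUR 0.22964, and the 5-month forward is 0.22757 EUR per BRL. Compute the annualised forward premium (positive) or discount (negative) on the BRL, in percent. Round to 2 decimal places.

T = 5/12 years.
(F − S)/S = (0.22757 − 0.22964)/0.22964 = -0.0090141.
Annualise by dividing by T: -0.0090141 / (5/12) = -0.021634 → -2.16%.

-2.16%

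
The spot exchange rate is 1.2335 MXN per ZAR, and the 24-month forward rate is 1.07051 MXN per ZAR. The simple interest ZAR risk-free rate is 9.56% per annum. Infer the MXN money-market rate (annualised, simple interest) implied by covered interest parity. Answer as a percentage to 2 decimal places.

1.69%

T = 2 years.
By CIP, F/S equals the MXN-to-ZAR growth ratio: 1.07051/1.2335 = 0.8678638.
The ZAR side grows by 1 + 0.0956×2 = 1.191200.
That pins the MXN growth at 1.0337994.
(1.0337994 − 1)/T = 0.016900, i.e. 1.69%.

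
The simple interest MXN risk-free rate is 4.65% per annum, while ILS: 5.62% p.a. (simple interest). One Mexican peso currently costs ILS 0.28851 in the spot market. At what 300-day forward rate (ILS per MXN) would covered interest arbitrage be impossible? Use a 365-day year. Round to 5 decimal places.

T = 300/365 years.
Growth of 1 ILS over T: 1 + 0.0562×300/365 = 1.0461918.
MXN accumulates by 1 + 0.0465×300/365 = 1.0382192.
So F = 0.28851 × 1.0461918 / 1.0382192 = 0.2907255 (ILS/MXN).

0.29073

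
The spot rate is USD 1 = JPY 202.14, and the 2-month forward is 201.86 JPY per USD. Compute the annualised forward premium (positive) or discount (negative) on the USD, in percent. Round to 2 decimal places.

T = 2/12 years.
Period premium: (201.86 − 202.14)/202.14 = -0.0013852.
Per annum: -0.0013852 / (2/12) = -0.008311 = -0.83%.

-0.83%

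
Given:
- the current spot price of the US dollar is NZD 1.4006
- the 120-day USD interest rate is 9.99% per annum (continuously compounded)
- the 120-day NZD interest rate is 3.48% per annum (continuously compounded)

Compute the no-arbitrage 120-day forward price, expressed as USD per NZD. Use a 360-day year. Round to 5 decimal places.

T = 120/360 years.
NZD accumulates by e^(0.0348×120/360) = 1.0116675.
Growth of 1 USD over T: e^(0.0999×120/360) = 1.0338607.
Forward (NZD per USD) = 1.4006 × 1.0116675 / 1.0338607 = 1.370534.
Invert for USD per NZD: 1 / 1.370534 = 0.72964.

0.72964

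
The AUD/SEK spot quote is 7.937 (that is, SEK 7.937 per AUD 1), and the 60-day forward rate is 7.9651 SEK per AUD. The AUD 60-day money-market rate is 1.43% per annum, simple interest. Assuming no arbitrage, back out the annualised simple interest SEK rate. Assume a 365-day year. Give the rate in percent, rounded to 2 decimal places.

T = 60/365 years.
F/S = 7.9651/7.937 = 1.0035404 = (growth of SEK) / (growth of AUD).
The AUD side grows by 1 + 0.0143×60/365 = 1.0023507.
That pins the SEK growth at 1.0058994.
r = (1.0058994 − 1)/(60/365) = 0.035888 → 3.59%.

3.59%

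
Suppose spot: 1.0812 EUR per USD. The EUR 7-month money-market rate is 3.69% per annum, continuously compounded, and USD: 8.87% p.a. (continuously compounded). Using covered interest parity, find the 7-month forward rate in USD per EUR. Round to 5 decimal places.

0.95327

T = 7/12 years.
Growth of 1 EUR over T: e^(0.0369×7/12) = 1.0217583.
USD accumulates by e^(0.0887×7/12) = 1.0531037.
CIP: F = S · (grow EUR)/(grow USD) = 1.0812 × 1.0217583/1.0531037 = 1.049018 EUR per USD.
Quoted the other way: 1/1.049018 = 0.95327 USD per EUR.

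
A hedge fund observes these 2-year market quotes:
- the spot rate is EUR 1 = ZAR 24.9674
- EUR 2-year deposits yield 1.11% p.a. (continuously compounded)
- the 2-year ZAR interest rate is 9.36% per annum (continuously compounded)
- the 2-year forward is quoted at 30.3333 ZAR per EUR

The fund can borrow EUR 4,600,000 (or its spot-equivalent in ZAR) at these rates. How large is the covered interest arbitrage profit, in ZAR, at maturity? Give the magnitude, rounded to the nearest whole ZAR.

ZAR 4,171,418

T = 2 years.
Invest the EUR and cover forward: 4,600,000 × 1.02244825367 × 30.3333 = ZAR 142,665,456.22.
Convert at spot and invest in ZAR: 4,600,000 × 24.9674 × 1.20586843462 = ZAR 138,494,037.95.
The quoted forward overvalues EUR, so borrow ZAR, buy EUR at spot, deposit the EUR at 1.11%, and sell the proceeds forward at 30.3333.
The gap between the two covered legs is ZAR 4,171,418.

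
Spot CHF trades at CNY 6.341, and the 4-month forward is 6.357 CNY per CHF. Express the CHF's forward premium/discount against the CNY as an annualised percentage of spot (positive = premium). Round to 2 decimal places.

+0.76%

T = 4/12 years.
(F − S)/S = (6.357 − 6.341)/6.341 = 0.0025233.
×(1/T) gives 0.76% p.a.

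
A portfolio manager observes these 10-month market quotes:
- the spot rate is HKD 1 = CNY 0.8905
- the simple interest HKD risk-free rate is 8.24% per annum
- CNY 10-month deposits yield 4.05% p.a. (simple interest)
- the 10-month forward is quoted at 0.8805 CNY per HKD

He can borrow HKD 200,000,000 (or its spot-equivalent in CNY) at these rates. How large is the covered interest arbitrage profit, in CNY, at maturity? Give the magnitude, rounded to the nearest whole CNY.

CNY 4,081,325

T = 10/12 years.
Route A — deposit HKD, sell forward: 200,000,000 × 1.06866666667 × 0.8805 = CNY 188,192,200.00.
Route B — convert at spot, deposit CNY: 200,000,000 × 0.8905 × 1.033750 = CNY 184,110,875.00.
The quoted forward overvalues HKD, so borrow CNY, buy HKD at spot, deposit the HKD at 8.24%, and sell the proceeds forward at 0.8805.
Profit = 188,192,200.00 − 184,110,875.00 = CNY 4,081,325.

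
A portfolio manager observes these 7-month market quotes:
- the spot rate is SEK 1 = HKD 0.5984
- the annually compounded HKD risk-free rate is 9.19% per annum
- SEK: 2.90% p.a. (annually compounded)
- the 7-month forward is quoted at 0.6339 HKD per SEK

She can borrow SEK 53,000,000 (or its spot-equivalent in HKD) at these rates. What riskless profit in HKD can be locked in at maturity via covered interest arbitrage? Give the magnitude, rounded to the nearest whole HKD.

HKD 777,471

T = 7/12 years.
Keep in SEK, deliver into the forward: 53,000,000·1.0168158374·0.6339 = HKD 34,161,656.64.
Swap to HKD now, deposit: 53,000,000·0.5984·1.0526241714 = HKD 33,384,186.12.
The quoted forward overvalues SEK, so borrow HKD, buy SEK at spot, deposit the SEK at 2.90%, and sell the proceeds forward at 0.6339.
Arbitrage profit = |34,161,656.64 − 33,384,186.12| = HKD 777,471.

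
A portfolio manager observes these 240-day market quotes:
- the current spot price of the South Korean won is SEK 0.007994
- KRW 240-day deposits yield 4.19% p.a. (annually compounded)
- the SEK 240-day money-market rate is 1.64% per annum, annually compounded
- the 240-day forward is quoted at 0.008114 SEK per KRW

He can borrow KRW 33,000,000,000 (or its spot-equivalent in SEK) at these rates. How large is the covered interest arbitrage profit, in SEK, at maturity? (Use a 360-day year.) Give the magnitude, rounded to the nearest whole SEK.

SEK 8,511,794

T = 240/360 years.
Route A — deposit KRW, sell forward: 33,000,000,000 × 1.02774181177 × 0.008114 = SEK 275,190,203.00.
Route B — convert at spot, deposit SEK: 33,000,000,000 × 0.007994 × 1.01090366465 = SEK 266,678,408.54.
The quoted forward overvalues KRW, so borrow SEK, buy KRW at spot, deposit the KRW at 4.19%, and sell the proceeds forward at 0.008114.
The gap between the two covered legs is SEK 8,511,794.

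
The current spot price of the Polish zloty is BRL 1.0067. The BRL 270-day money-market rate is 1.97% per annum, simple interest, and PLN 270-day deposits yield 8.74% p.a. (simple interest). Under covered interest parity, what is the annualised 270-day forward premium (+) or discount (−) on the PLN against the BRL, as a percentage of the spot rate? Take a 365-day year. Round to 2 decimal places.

T = 270/365 years.
CIP forward (BRL per PLN) = 1.0067 × 1.0145726/1.0646521 = 0.9593465.
Annualised premium = (F − S)/S × (1/T) = (0.9593465 − 1.0067)/1.0067 ÷ (270/365) = -6.36%.

-6.36%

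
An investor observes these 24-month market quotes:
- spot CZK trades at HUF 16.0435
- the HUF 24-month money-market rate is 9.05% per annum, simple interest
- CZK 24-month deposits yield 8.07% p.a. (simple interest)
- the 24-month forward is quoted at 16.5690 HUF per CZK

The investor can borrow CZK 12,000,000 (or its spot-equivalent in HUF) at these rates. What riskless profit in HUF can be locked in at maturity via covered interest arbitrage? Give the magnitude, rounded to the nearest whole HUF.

HUF 3,550,357

T = 2 years.
Route A — deposit CZK, sell forward: 12,000,000 × 1.161400 × 16.5690 = HUF 230,918,839.20.
Route B — convert at spot, deposit HUF: 12,000,000 × 16.0435 × 1.181000 = HUF 227,368,482.00.
The quoted forward overvalues CZK, so borrow HUF, buy CZK at spot, deposit the CZK at 8.07%, and sell the proceeds forward at 16.5690.
The gap between the two covered legs is HUF 3,550,357.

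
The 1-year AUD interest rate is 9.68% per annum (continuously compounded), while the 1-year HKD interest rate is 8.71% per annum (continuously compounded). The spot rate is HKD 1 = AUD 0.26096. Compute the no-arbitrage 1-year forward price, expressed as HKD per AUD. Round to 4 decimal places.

T = 1 year.
Growth of 1 AUD over T: e^(0.0968×1) = 1.101640.
HKD accumulates by e^(0.0871×1) = 1.0910058.
CIP: F = S · (grow AUD)/(grow HKD) = 0.26096 × 1.101640/1.0910058 = 0.2635036 AUD per HKD.
Quoted the other way: 1/0.2635036 = 3.7950 HKD per AUD.

3.7950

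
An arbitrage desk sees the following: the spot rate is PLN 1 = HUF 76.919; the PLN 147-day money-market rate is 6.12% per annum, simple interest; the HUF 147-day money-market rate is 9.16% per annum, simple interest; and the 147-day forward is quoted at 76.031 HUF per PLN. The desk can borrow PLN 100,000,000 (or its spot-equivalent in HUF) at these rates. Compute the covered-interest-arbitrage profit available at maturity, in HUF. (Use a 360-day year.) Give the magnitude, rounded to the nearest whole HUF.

T = 147/360 years.
Route A — deposit PLN, sell forward: 100,000,000 × 1.024990 × 76.031 = HUF 7,793,101,469.00.
Route B — convert at spot, deposit HUF: 100,000,000 × 76.919 × 1.037403333333 = HUF 7,979,602,699.66.
The quoted forward undervalues PLN, so borrow PLN, convert to HUF at spot, deposit the HUF at 9.16%, and buy PLN forward at 76.031 to cover the loan.
The gap between the two covered legs is HUF 186,501,231.

HUF 186,501,231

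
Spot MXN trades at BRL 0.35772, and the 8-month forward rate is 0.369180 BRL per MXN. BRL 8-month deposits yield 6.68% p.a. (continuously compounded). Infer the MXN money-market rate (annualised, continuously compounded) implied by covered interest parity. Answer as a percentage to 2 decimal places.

1.95%

T = 8/12 years.
By CIP, F/S equals the BRL-to-MXN growth ratio: 0.36918/0.35772 = 1.0320362.
The BRL side grows by e^(0.0668×8/12) = 1.0455398.
Hence g_MXN = 1.0130844.
r = ln(1.0130844)/(8/12) = 0.019499 → 1.95%.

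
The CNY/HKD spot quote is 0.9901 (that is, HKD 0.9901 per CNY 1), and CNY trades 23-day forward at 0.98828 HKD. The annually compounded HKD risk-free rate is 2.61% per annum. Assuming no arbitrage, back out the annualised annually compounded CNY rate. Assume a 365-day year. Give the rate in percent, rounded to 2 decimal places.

T = 23/365 years.
F/S = 0.98828/0.9901 = 0.9981618 = (growth of HKD) / (growth of CNY).
HKD growth factor: (1 + 0.0261)^(23/365) = 1.0016249.
Hence g_CNY = 1.0034695.
Annualise: 1.0034695^(365/23) − 1 = 0.056503 = 5.65%.

5.65%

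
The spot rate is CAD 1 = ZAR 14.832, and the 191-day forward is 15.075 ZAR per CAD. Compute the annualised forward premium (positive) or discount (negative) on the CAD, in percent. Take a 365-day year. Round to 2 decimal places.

T = 191/365 years.
(F − S)/S = (15.075 − 14.832)/14.832 = 0.0163835.
×(1/T) gives 3.13% p.a.

+3.13%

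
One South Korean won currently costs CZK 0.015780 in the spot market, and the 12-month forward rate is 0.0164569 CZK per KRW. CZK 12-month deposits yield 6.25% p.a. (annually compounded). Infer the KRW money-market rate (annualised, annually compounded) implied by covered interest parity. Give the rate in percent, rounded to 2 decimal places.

1.88%

T = 1 year.
By CIP, F/S equals the CZK-to-KRW growth ratio: 0.0164569/0.01578 = 1.0428961.
The CZK side grows by (1 + 0.0625)^1 = 1.062500.
So the KRW growth factor = 1.0187976.
r = 1.0187976^(1/1) − 1 = 0.018798 → 1.88%.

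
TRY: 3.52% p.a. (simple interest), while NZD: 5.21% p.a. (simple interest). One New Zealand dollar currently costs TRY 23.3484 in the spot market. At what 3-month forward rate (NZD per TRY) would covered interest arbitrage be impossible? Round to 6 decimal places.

T = 3/12 years.
TRY growth factor: 1 + 0.0352×3/12 = 1.008800.
NZD growth factor: 1 + 0.0521×3/12 = 1.013025.
So F = 23.3484 × 1.008800 / 1.013025 = 23.25102 (TRY/NZD).
Quoted the other way: 1/23.25102 = 0.043009 NZD per TRY.

0.043009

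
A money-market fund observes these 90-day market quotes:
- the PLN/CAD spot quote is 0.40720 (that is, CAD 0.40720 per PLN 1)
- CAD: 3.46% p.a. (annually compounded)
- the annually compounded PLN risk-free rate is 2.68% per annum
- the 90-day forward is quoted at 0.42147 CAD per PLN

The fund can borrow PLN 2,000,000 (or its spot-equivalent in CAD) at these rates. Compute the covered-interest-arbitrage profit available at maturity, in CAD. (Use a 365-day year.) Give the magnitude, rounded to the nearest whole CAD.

T = 90/365 years.
Invest the PLN and cover forward: 2,000,000 × 1.00654253 × 0.42147 = CAD 848,454.96.
Convert at spot and invest in CAD: 2,000,000 × 0.40720 × 1.0084225 = CAD 821,259.28.
The quoted forward overvalues PLN, so borrow CAD, buy PLN at spot, deposit the PLN at 2.68%, and sell the proceeds forward at 0.42147.
Profit = 848,454.96 − 821,259.28 = CAD 27,196.

CAD 27,196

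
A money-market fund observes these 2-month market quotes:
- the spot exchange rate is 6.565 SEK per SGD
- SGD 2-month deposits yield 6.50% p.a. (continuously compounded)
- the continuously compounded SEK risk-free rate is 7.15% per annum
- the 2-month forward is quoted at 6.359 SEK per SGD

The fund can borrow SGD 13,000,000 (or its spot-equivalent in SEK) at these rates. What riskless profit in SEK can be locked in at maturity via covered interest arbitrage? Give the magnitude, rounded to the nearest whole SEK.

SEK 2,800,684

T = 2/12 years.
Keep in SGD, deliver into the forward: 13,000,000·1.0108922264·6.359 = SEK 83,567,427.68.
Swap to SEK now, deposit: 13,000,000·6.565·1.011987953 = SEK 86,368,111.85.
The quoted forward undervalues SGD, so borrow SGD, convert to SEK at spot, deposit the SEK at 7.15%, and buy SGD forward at 6.359 to cover the loan.
Profit = 86,368,111.85 − 83,567,427.68 = SEK 2,800,684.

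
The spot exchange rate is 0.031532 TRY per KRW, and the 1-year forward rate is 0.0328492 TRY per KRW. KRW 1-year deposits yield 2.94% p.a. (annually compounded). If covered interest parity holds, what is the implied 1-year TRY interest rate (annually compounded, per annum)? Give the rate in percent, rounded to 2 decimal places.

T = 1 year.
CIP gives F = S · g_TRY/g_KRW, so g_TRY/g_KRW = 0.0328492/0.031532 = 1.0417734.
KRW growth factor: (1 + 0.0294)^1 = 1.029400.
Hence g_TRY = 1.0724015.
r = 1.0724015^(1/1) − 1 = 0.072402 → 7.24%.

7.24%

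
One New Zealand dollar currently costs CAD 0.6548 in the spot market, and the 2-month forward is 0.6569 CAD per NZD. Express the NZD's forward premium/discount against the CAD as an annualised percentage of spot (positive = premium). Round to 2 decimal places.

T = 2/12 years.
Period premium: (0.6569 − 0.6548)/0.6548 = 0.0032071.
×(1/T) gives 1.92% p.a.

+1.92%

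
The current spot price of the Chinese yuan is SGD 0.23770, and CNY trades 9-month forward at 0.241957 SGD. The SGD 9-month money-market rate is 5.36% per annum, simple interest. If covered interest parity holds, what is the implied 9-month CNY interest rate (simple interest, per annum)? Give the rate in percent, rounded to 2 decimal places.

T = 9/12 years.
CIP gives F = S · g_SGD/g_CNY, so g_SGD/g_CNY = 0.241957/0.2377 = 1.0179091.
SGD growth factor: 1 + 0.0536×9/12 = 1.040200.
Hence g_CNY = 1.0218987.
r = (1.0218987 − 1)/(9/12) = 0.029198 → 2.92%.

2.92%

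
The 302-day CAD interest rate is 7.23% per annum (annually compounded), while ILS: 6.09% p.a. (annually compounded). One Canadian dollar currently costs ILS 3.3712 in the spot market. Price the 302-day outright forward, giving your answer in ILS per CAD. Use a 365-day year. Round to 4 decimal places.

3.3415

T = 302/365 years.
Growth of 1 ILS over T: (1 + 0.0609)^(302/365) = 1.0501298.
CAD growth factor: (1 + 0.0723)^(302/365) = 1.0594577.
So F = 3.3712 × 1.0501298 / 1.0594577 = 3.341519 (ILS/CAD).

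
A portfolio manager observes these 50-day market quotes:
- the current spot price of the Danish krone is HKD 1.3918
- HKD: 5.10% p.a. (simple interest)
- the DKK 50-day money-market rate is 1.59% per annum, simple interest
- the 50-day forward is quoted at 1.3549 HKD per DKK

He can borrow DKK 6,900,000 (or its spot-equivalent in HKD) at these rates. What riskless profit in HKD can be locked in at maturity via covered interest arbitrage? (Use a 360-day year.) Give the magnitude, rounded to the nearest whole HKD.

T = 50/360 years.
Keep in DKK, deliver into the forward: 6,900,000·1.002208333·1.3549 = HKD 9,369,455.29.
Swap to HKD now, deposit: 6,900,000·1.3918·1.007083333 = HKD 9,671,444.22.
The quoted forward undervalues DKK, so borrow DKK, convert to HKD at spot, deposit the HKD at 5.10%, and buy DKK forward at 1.3549 to cover the loan.
Profit = 9,671,444.22 − 9,369,455.29 = HKD 301,989.

HKD 301,989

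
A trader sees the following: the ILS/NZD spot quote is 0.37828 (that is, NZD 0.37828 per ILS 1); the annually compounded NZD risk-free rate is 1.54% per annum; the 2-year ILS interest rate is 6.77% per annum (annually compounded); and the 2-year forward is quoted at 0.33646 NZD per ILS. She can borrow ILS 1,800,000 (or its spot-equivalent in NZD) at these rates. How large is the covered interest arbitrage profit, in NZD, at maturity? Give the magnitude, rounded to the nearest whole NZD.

T = 2 years.
Invest the ILS and cover forward: 1,800,000 × 1.13998329 × 0.33646 = NZD 690,405.80.
Convert at spot and invest in NZD: 1,800,000 × 0.37828 × 1.03103716 = NZD 702,037.33.
The quoted forward undervalues ILS, so borrow ILS, convert to NZD at spot, deposit the NZD at 1.54%, and buy ILS forward at 0.33646 to cover the loan.
Arbitrage profit = |690,405.80 − 702,037.33| = NZD 11,632.

NZD 11,632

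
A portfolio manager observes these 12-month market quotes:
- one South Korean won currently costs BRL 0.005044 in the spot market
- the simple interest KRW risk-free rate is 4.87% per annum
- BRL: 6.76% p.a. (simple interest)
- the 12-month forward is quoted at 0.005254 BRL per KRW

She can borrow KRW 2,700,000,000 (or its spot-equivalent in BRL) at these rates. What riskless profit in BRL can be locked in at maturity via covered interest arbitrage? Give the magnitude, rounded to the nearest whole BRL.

T = 1 year.
Keep in KRW, deliver into the forward: 2,700,000,000·1.048700·0.005254 = BRL 14,876,648.46.
Swap to BRL now, deposit: 2,700,000,000·0.005044·1.067600 = BRL 14,539,430.88.
The quoted forward overvalues KRW, so borrow BRL, buy KRW at spot, deposit the KRW at 4.87%, and sell the proceeds forward at 0.005254.
The gap between the two covered legs is BRL 337,218.

BRL 337,218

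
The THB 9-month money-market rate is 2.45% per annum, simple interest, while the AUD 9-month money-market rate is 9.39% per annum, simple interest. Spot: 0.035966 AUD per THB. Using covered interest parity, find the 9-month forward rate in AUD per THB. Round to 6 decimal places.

0.037804

T = 9/12 years.
Growth of 1 AUD over T: 1 + 0.0939×9/12 = 1.070425.
THB growth factor: 1 + 0.0245×9/12 = 1.018375.
So F = 0.035966 × 1.070425 / 1.018375 = 0.03780425 (AUD/THB).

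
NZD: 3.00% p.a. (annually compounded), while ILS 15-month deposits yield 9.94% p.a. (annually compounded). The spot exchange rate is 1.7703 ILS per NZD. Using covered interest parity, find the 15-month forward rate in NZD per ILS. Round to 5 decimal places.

T = 15/12 years.
ILS accumulates by (1 + 0.0994)^(15/12) = 1.125757.
NZD accumulates by (1 + 0.0300)^(15/12) = 1.0376396.
CIP: F = S · (grow ILS)/(grow NZD) = 1.7703 × 1.125757/1.0376396 = 1.920636 ILS per NZD.
Quoted the other way: 1/1.920636 = 0.52066 NZD per ILS.

0.52066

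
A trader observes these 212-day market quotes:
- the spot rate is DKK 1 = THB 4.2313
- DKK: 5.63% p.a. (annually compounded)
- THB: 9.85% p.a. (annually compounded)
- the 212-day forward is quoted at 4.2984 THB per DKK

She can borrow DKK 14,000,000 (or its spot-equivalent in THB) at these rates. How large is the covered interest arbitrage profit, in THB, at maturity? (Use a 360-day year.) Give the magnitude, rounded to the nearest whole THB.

T = 212/360 years.
Route A — deposit DKK, sell forward: 14,000,000 × 1.0327805841 × 4.2984 = THB 62,150,256.88.
Route B — convert at spot, deposit THB: 14,000,000 × 4.2313 × 1.05688249 = THB 62,607,816.32.
The quoted forward undervalues DKK, so borrow DKK, convert to THB at spot, deposit the THB at 9.85%, and buy DKK forward at 4.2984 to cover the loan.
Profit = 62,607,816.32 − 62,150,256.88 = THB 457,559.

THB 457,559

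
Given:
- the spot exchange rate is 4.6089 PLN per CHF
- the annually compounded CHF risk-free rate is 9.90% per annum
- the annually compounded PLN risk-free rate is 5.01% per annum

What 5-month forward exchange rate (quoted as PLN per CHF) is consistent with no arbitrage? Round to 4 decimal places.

T = 5/12 years.
PLN growth factor: (1 + 0.0501)^(5/12) = 1.0205778.
CHF growth factor: (1 + 0.0990)^(5/12) = 1.0401174.
So F = 4.6089 × 1.0205778 / 1.0401174 = 4.522317 (PLN/CHF).

4.5223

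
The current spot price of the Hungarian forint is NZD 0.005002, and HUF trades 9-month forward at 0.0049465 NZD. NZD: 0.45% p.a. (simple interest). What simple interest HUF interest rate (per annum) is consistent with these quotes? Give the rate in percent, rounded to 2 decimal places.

1.95%

T = 9/12 years.
CIP gives F = S · g_NZD/g_HUF, so g_NZD/g_HUF = 0.0049465/0.005002 = 0.9889044.
NZD growth factor: 1 + 0.0045×9/12 = 1.003375.
So the HUF growth factor = 1.014633.
(1.014633 − 1)/T = 0.019511, i.e. 1.95%.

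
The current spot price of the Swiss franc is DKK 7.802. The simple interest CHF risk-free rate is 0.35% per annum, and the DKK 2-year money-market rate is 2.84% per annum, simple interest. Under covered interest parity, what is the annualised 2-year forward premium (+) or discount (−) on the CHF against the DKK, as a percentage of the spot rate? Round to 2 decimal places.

T = 2 years.
No-arbitrage forward: 7.802 × 1.056800 / 1.007000 = 8.187839 DKK/CHF.
(F − S)/S ÷ T = (8.187839 − 7.802)/7.802/2 = 0.024727 → 2.47%.

+2.47%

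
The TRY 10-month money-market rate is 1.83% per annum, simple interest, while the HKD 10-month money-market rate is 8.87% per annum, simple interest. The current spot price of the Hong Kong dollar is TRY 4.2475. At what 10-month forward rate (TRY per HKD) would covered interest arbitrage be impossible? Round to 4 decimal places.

4.0155

T = 10/12 years.
TRY growth factor: 1 + 0.0183×10/12 = 1.015250.
HKD accumulates by 1 + 0.0887×10/12 = 1.0739167.
CIP: F = S · (grow TRY)/(grow HKD) = 4.2475 × 1.015250/1.0739167 = 4.015464 TRY per HKD.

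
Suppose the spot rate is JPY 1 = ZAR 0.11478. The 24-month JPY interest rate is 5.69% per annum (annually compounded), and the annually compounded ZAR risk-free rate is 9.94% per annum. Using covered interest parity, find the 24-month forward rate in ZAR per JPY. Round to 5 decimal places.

T = 2 years.
Growth of 1 ZAR over T: (1 + 0.0994)^2 = 1.2086804.
Growth of 1 JPY over T: (1 + 0.0569)^2 = 1.1170376.
So F = 0.11478 × 1.2086804 / 1.1170376 = 0.1241967 (ZAR/JPY).

0.12420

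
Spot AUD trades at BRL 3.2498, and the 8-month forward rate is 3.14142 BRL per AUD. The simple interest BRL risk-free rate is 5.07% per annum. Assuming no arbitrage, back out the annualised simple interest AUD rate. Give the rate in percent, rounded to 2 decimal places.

10.42%

T = 8/12 years.
CIP gives F = S · g_BRL/g_AUD, so g_BRL/g_AUD = 3.14142/3.2498 = 0.9666503.
The BRL side grows by 1 + 0.0507×8/12 = 1.033800.
Hence g_AUD = 1.0694664.
r = (1.0694664 − 1)/(8/12) = 0.104200 → 10.42%.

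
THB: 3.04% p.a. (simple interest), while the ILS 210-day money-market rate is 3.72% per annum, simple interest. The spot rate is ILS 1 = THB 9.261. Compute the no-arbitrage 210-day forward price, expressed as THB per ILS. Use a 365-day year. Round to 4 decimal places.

9.2255

T = 210/365 years.
THB accumulates by 1 + 0.0304×210/365 = 1.0174904.
ILS growth factor: 1 + 0.0372×210/365 = 1.0214027.
So F = 9.261 × 1.0174904 / 1.0214027 = 9.225527 (THB/ILS).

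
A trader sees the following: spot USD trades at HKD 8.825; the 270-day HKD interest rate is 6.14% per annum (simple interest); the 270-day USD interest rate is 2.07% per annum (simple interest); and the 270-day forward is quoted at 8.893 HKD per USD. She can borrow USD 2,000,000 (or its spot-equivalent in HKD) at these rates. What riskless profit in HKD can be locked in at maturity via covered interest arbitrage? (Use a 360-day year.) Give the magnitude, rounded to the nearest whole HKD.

HKD 400,655

T = 270/360 years.
Invest the USD and cover forward: 2,000,000 × 1.015525 × 8.893 = HKD 18,062,127.65.
Convert at spot and invest in HKD: 2,000,000 × 8.825 × 1.046050 = HKD 18,462,782.50.
The quoted forward undervalues USD, so borrow USD, convert to HKD at spot, deposit the HKD at 6.14%, and buy USD forward at 8.893 to cover the loan.
The gap between the two covered legs is HKD 400,655.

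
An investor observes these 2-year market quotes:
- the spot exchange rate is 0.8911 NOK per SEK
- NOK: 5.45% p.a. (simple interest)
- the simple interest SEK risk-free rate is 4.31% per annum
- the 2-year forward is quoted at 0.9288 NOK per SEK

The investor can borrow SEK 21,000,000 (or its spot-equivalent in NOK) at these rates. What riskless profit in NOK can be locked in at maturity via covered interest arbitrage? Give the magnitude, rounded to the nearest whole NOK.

T = 2 years.
Route A — deposit SEK, sell forward: 21,000,000 × 1.086200 × 0.9288 = NOK 21,186,113.76.
Route B — convert at spot, deposit NOK: 21,000,000 × 0.8911 × 1.109000 = NOK 20,752,827.90.
The quoted forward overvalues SEK, so borrow NOK, buy SEK at spot, deposit the SEK at 4.31%, and sell the proceeds forward at 0.9288.
Arbitrage profit = |21,186,113.76 − 20,752,827.90| = NOK 433,286.

NOK 433,286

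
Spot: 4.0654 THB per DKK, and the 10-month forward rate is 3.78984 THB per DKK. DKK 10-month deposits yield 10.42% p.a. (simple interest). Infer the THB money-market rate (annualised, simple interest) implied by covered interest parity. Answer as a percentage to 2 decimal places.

T = 10/12 years.
By CIP, F/S equals the THB-to-DKK growth ratio: 3.78984/4.0654 = 0.9322182.
The DKK side grows by 1 + 0.1042×10/12 = 1.0868333.
Hence g_THB = 1.0131658.
(1.0131658 − 1)/T = 0.015799, i.e. 1.58%.

1.58%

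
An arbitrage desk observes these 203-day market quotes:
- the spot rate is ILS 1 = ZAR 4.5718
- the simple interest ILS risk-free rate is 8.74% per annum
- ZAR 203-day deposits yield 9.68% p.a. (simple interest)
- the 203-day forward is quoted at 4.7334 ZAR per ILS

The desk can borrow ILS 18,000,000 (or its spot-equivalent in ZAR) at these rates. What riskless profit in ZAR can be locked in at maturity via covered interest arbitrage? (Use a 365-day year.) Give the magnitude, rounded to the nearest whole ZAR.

ZAR 2,619,973

T = 203/365 years.
Keep in ILS, deliver into the forward: 18,000,000·1.0486087671·4.7334 = ZAR 89,342,725.29.
Swap to ZAR now, deposit: 18,000,000·4.5718·1.0538367123 = ZAR 86,722,752.26.
The quoted forward overvalues ILS, so borrow ZAR, buy ILS at spot, deposit the ILS at 8.74%, and sell the proceeds forward at 4.7334.
The gap between the two covered legs is ZAR 2,619,973.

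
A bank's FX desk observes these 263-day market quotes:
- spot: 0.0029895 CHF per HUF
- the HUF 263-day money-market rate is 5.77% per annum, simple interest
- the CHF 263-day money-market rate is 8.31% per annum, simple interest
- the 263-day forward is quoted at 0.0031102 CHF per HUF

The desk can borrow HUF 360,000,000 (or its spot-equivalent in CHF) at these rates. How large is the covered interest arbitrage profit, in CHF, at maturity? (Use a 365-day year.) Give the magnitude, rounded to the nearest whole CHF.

T = 263/365 years.
Keep in HUF, deliver into the forward: 360,000,000·1.041575616·0.0031102 = CHF 1,166,223.05.
Swap to CHF now, deposit: 360,000,000·0.0029895·1.059877534 = CHF 1,140,661.40.
The quoted forward overvalues HUF, so borrow CHF, buy HUF at spot, deposit the HUF at 5.77%, and sell the proceeds forward at 0.0031102.
Arbitrage profit = |1,166,223.05 − 1,140,661.40| = CHF 25,562.

CHF 25,562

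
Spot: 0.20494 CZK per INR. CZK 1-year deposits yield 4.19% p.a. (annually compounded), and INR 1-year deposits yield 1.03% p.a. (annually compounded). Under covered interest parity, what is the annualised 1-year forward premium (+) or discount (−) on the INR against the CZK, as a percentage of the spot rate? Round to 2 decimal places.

+3.13%

T = 1 year.
F = S · g_CZK/g_INR = 0.20494 × 1.041900/1.010300 = 0.21135008.
(F − S)/S ÷ T = (0.21135008 − 0.20494)/0.20494/1 = 0.031278 → 3.13%.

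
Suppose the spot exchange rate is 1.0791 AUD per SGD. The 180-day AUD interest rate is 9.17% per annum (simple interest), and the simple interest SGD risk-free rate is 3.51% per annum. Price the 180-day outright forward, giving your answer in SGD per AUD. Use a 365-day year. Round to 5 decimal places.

0.90195

T = 180/365 years.
AUD growth factor: 1 + 0.0917×180/365 = 1.0452219.
Growth of 1 SGD over T: 1 + 0.0351×180/365 = 1.0173096.
So F = 1.0791 × 1.0452219 / 1.0173096 = 1.108708 (AUD/SGD).
Invert for SGD per AUD: 1 / 1.108708 = 0.90195.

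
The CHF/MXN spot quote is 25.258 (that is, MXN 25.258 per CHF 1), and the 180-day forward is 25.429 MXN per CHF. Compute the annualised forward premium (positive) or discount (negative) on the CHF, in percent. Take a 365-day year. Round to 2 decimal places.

T = 180/365 years.
(F − S)/S = (25.429 − 25.258)/25.258 = 0.0067701.
Per annum: 0.0067701 / (180/365) = 0.013728 = 1.37%.

+1.37%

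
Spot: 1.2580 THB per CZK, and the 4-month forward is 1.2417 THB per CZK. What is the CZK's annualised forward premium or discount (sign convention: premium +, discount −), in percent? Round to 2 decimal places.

T = 4/12 years.
Period premium: (1.2417 − 1.258)/1.258 = -0.0129571.
Annualise by dividing by T: -0.0129571 / (4/12) = -0.038871 → -3.89%.

-3.89%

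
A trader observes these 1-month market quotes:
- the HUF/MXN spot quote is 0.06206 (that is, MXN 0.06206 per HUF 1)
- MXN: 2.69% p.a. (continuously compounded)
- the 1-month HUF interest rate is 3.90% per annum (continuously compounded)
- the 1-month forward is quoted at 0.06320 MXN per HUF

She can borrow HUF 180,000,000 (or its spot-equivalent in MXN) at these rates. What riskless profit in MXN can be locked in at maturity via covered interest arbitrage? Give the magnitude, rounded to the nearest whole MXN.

T = 1/12 years.
Keep in HUF, deliver into the forward: 180,000,000·1.003255287·0.06320 = MXN 11,413,032.14.
Swap to MXN now, deposit: 180,000,000·0.06206·1.0022441811 = MXN 11,195,869.30.
The quoted forward overvalues HUF, so borrow MXN, buy HUF at spot, deposit the HUF at 3.90%, and sell the proceeds forward at 0.06320.
Profit = 11,413,032.14 − 11,195,869.30 = MXN 217,163.

MXN 217,163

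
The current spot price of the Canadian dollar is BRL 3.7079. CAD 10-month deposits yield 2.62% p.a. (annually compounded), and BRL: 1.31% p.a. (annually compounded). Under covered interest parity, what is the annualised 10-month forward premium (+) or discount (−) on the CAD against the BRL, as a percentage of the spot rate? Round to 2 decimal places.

-1.28%

T = 10/12 years.
F = S · g_BRL/g_CAD = 3.7079 × 1.0109048/1.0217861 = 3.6684135.
(F − S)/S ÷ T = (3.6684135 − 3.7079)/3.7079/(10/12) = -0.012779 → -1.28%.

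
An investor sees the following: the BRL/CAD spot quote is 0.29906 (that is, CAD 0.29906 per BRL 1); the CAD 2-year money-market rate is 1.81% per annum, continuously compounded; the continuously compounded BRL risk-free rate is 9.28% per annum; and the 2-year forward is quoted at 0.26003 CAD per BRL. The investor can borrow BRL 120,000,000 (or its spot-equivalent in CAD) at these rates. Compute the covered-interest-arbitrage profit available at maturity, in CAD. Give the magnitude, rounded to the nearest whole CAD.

CAD 357,164

T = 2 years.
Route A — deposit BRL, sell forward: 120,000,000 × 1.2039405878 × 0.26003 = CAD 37,567,280.53.
Route B — convert at spot, deposit CAD: 120,000,000 × 0.29906 × 1.0368631984 = CAD 37,210,116.97.
The quoted forward overvalues BRL, so borrow CAD, buy BRL at spot, deposit the BRL at 9.28%, and sell the proceeds forward at 0.26003.
The gap between the two covered legs is CAD 357,164.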